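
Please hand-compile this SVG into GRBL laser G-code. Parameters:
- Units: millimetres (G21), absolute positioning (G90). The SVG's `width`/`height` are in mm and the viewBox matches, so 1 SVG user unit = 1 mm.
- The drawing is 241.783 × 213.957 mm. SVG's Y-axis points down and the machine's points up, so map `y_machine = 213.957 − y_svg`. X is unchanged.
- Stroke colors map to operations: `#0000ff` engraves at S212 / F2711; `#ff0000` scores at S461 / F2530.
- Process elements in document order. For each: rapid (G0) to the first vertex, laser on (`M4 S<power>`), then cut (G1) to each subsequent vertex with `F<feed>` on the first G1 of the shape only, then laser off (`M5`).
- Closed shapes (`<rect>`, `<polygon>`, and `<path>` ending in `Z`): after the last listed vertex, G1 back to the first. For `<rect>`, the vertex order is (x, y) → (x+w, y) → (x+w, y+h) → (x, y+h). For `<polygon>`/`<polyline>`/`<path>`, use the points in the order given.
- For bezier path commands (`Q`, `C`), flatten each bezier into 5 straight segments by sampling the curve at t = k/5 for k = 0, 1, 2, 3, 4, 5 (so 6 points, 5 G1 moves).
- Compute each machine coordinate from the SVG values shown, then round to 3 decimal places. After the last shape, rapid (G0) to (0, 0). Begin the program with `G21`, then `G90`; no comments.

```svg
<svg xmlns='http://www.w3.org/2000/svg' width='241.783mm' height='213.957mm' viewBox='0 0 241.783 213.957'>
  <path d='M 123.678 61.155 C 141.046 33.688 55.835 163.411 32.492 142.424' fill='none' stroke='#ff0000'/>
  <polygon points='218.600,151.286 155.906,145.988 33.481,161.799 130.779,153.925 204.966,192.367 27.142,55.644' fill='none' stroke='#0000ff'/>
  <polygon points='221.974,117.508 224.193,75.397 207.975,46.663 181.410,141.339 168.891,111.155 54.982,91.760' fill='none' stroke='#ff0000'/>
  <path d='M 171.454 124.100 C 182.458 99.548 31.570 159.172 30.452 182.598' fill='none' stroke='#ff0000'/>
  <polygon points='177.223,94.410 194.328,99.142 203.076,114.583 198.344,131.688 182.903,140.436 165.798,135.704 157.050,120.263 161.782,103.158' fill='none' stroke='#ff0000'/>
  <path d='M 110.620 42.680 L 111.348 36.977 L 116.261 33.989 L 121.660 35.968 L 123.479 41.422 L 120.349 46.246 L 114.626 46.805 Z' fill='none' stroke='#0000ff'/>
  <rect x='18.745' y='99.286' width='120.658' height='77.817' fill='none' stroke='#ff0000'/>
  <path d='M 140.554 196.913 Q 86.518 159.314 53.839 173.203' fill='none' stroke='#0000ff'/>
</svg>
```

G21
G90
G0 X123.678 Y152.802
M4 S461
G1 X123.105 Y152.883 F2530
G1 X105.806 Y130.017
G1 X79.676 Y98.984
G1 X52.606 Y74.563
G1 X32.492 Y71.533
M5
G0 X218.600 Y62.671
M4 S212
G1 X155.906 Y67.969 F2711
G1 X33.481 Y52.158
G1 X130.779 Y60.032
G1 X204.966 Y21.590
G1 X27.142 Y158.313
G1 X218.600 Y62.671
M5
G0 X221.974 Y96.449
M4 S461
G1 X224.193 Y138.560 F2530
G1 X207.975 Y167.294
G1 X181.410 Y72.618
G1 X168.891 Y102.802
G1 X54.982 Y122.197
G1 X221.974 Y96.449
M5
G0 X171.454 Y89.857
M4 S461
G1 X161.123 Y95.450 F2530
G1 X126.897 Y86.619
G1 X83.737 Y69.141
G1 X46.602 Y48.795
G1 X30.452 Y31.359
M5
G0 X177.223 Y119.547
M4 S461
G1 X194.328 Y114.815 F2530
G1 X203.076 Y99.374
G1 X198.344 Y82.269
G1 X182.903 Y73.521
G1 X165.798 Y78.253
G1 X157.050 Y93.694
G1 X161.782 Y110.799
G1 X177.223 Y119.547
M5
G0 X110.620 Y171.277
M4 S212
G1 X111.348 Y176.980 F2711
G1 X116.261 Y179.968
G1 X121.660 Y177.989
G1 X123.479 Y172.535
G1 X120.349 Y167.711
G1 X114.626 Y167.152
G1 X110.620 Y171.277
M5
G0 X18.745 Y114.671
M4 S461
G1 X139.403 Y114.671 F2530
G1 X139.403 Y36.854
G1 X18.745 Y36.854
G1 X18.745 Y114.671
M5
G0 X140.554 Y17.044
M4 S212
G1 X119.794 Y30.024 F2711
G1 X100.742 Y38.885
G1 X83.399 Y43.627
G1 X67.765 Y44.250
G1 X53.839 Y40.754
M5
G0 X0.000 Y0.000

Since the viewBox matches the mm dimensions, user units are millimetres directly. The only transform is the Y-flip y_m = 213.957 − y_svg.

Shape 1 is a cubic bezier drawn with `<path>`. Its stroke #ff0000 means score at S461, F2530. After flipping Y the toolpath is (123.678,152.802) → (123.105,152.883) → (105.806,130.017) → (79.676,98.984) → (52.606,74.563) → (32.492,71.533).

Shape 2 is a closed polygon drawn with `<polygon>`. Its stroke #0000ff means engrave at S212, F2711. After flipping Y the toolpath is (218.600,62.671) → (155.906,67.969) → (33.481,52.158) → (130.779,60.032) → (204.966,21.590) → (27.142,158.313) → (218.600,62.671), returning to the start.

Shape 3 is a closed polygon drawn with `<polygon>`. Its stroke #ff0000 means score at S461, F2530. After flipping Y the toolpath is (221.974,96.449) → (224.193,138.560) → (207.975,167.294) → (181.410,72.618) → (168.891,102.802) → (54.982,122.197) → (221.974,96.449), returning to the start.

Shape 4 is a cubic bezier drawn with `<path>`. Its stroke #ff0000 means score at S461, F2530. After flipping Y the toolpath is (171.454,89.857) → (161.123,95.450) → (126.897,86.619) → (83.737,69.141) → (46.602,48.795) → (30.452,31.359).

Shape 5 is a regular polygon drawn with `<polygon>`. Its stroke #ff0000 means score at S461, F2530. After flipping Y the toolpath is (177.223,119.547) → (194.328,114.815) → (203.076,99.374) → (198.344,82.269) → (182.903,73.521) → (165.798,78.253) → (157.050,93.694) → (161.782,110.799) → (177.223,119.547), returning to the start.

Shape 6 is a regular polygon drawn with `<path>`. Its stroke #0000ff means engrave at S212, F2711. After flipping Y the toolpath is (110.620,171.277) → (111.348,176.980) → (116.261,179.968) → (121.660,177.989) → (123.479,172.535) → (120.349,167.711) → (114.626,167.152) → (110.620,171.277), returning to the start.

Shape 7 is a rectangle drawn with `<rect>`. Its stroke #ff0000 means score at S461, F2530. After flipping Y the toolpath is (18.745,114.671) → (139.403,114.671) → (139.403,36.854) → (18.745,36.854) → (18.745,114.671), returning to the start.

Shape 8 is a quadratic bezier drawn with `<path>`. Its stroke #0000ff means engrave at S212, F2711. After flipping Y the toolpath is (140.554,17.044) → (119.794,30.024) → (100.742,38.885) → (83.399,43.627) → (67.765,44.250) → (53.839,40.754).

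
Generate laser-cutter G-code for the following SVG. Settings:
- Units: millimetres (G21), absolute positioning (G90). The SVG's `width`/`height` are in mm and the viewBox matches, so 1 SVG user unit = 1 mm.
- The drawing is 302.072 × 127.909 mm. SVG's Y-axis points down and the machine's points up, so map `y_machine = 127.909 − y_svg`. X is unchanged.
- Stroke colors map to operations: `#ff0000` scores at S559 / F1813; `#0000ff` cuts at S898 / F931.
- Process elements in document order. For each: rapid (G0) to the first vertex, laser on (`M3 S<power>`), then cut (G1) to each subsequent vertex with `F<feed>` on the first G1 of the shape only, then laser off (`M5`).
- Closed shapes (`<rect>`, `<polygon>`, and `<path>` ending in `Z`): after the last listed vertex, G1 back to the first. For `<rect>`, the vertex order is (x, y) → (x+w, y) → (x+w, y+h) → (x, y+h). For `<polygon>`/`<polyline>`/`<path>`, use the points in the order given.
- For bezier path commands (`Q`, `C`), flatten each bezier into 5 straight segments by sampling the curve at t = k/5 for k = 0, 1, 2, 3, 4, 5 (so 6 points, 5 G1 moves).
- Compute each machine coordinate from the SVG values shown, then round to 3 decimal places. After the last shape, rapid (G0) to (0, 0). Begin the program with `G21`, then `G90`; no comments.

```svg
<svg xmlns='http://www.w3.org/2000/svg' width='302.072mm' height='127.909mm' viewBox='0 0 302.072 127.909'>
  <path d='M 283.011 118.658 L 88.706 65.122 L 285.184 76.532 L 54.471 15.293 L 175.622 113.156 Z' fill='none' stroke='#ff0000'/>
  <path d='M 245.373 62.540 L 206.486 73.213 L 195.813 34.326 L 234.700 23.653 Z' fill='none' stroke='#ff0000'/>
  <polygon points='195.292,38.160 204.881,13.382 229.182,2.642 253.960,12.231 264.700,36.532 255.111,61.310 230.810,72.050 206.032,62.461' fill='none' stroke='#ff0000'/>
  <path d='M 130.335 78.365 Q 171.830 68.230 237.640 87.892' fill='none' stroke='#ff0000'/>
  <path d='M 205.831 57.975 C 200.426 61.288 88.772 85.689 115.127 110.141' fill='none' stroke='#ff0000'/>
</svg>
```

G21
G90
G0 X283.011 Y9.251
M3 S559
G1 X88.706 Y62.787 F1813
G1 X285.184 Y51.377
G1 X54.471 Y112.616
G1 X175.622 Y14.753
G1 X283.011 Y9.251
M5
G0 X245.373 Y65.369
M3 S559
G1 X206.486 Y54.696 F1813
G1 X195.813 Y93.583
G1 X234.700 Y104.256
G1 X245.373 Y65.369
M5
G0 X195.292 Y89.749
M3 S559
G1 X204.881 Y114.527 F1813
G1 X229.182 Y125.267
G1 X253.960 Y115.678
G1 X264.700 Y91.377
G1 X255.111 Y66.599
G1 X230.810 Y55.859
G1 X206.032 Y65.448
G1 X195.292 Y89.749
M5
G0 X130.335 Y49.544
M3 S559
G1 X147.906 Y52.406 F1813
G1 X167.421 Y52.884
G1 X188.882 Y50.979
G1 X212.289 Y46.690
G1 X237.640 Y40.017
M5
G0 X205.831 Y69.934
M3 S559
G1 X191.792 Y65.584 F1813
G1 X163.978 Y57.183
G1 X134.113 Y45.740
G1 X113.921 Y32.265
G1 X115.127 Y17.768
M5
G0 X0.000 Y0.000

viewBox `0 0 302.072 127.909` with mm width/height → 1 unit = 1 mm. Flip: y_m = 127.909 − y_svg.

**Shape 1** — `<path>` closed polygon, stroke `#ff0000` → score (S559, F1813). Machine vertices: (283.011,9.251) → (88.706,62.787) → (285.184,51.377) → (54.471,112.616) → (175.622,14.753) → (283.011,9.251). Closed: final G1 returns to the first vertex.

**Shape 2** — `<path>` regular polygon, stroke `#ff0000` → score (S559, F1813). Machine vertices: (245.373,65.369) → (206.486,54.696) → (195.813,93.583) → (234.700,104.256) → (245.373,65.369). Closed: final G1 returns to the first vertex.

**Shape 3** — `<polygon>` regular polygon, stroke `#ff0000` → score (S559, F1813). Machine vertices: (195.292,89.749) → (204.881,114.527) → (229.182,125.267) → (253.960,115.678) → (264.700,91.377) → (255.111,66.599) → (230.810,55.859) → (206.032,65.448) → (195.292,89.749). Closed: final G1 returns to the first vertex.

**Shape 4** — `<path>` quadratic bezier, stroke `#ff0000` → score (S559, F1813). Control points (SVG): P0=(130.335,78.365), P1=(171.830,68.230), P2=(237.640,87.892); sampled at t=k/5. Machine vertices: (130.335,49.544) → (147.906,52.406) → (167.421,52.884) → (188.882,50.979) → (212.289,46.690) → (237.640,40.017). Open path.

**Shape 5** — `<path>` cubic bezier, stroke `#ff0000` → score (S559, F1813). Control points (SVG): P0=(205.831,57.975), P1=(200.426,61.288), P2=(88.772,85.689), P3=(115.127,110.141); sampled at t=k/5. Machine vertices: (205.831,69.934) → (191.792,65.584) → (163.978,57.183) → (134.113,45.740) → (113.921,32.265) → (115.127,17.768). Open path.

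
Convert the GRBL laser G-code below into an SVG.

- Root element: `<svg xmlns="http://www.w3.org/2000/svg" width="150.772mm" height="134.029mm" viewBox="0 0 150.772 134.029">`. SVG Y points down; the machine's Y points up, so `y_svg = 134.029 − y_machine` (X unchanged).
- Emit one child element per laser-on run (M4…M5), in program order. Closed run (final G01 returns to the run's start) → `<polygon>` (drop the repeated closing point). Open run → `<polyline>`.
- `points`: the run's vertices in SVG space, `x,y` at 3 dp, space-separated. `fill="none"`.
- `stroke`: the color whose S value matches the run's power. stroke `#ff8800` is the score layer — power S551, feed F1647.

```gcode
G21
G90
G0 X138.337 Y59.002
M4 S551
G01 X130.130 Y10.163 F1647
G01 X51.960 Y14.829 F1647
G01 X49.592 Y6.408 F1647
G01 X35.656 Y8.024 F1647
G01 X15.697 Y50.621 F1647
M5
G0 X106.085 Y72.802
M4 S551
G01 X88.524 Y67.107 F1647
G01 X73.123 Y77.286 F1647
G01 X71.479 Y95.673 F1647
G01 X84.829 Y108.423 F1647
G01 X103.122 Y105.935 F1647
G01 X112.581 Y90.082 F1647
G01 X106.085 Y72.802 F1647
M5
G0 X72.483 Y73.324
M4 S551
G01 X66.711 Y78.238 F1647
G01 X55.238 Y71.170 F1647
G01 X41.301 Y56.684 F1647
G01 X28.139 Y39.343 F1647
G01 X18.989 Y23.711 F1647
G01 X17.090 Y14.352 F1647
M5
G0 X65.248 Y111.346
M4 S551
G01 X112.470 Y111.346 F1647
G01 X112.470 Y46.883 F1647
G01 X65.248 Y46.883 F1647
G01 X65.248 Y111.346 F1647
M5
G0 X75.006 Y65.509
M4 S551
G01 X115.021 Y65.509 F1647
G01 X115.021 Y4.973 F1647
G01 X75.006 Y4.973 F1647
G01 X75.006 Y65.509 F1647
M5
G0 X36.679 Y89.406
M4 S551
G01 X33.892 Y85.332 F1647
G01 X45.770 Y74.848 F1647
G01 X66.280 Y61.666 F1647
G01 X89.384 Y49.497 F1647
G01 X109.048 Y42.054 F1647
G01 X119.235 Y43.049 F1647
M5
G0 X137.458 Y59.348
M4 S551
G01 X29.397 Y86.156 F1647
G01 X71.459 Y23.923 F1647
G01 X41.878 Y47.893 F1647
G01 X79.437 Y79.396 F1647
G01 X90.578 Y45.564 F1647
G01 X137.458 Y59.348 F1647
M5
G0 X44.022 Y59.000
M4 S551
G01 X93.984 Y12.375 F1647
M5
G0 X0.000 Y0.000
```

Each laser-on run becomes one SVG element. Flip Y back into SVG space with y_svg = 134.029 − y_machine. Every run uses S551, so all elements get stroke `#ff8800` (score).

Run 1: The run is open, so emit a `<polyline>` with points (Y-flipped): 138.337,75.027 130.130,123.866 51.960,119.200 49.592,127.621 35.656,126.005 15.697,83.408.

Run 2: The run returns to its start, so emit a `<polygon>` with points (Y-flipped): 106.085,61.227 88.524,66.922 73.123,56.743 71.479,38.356 84.829,25.606 103.122,28.094 112.581,43.947.

Run 3: The run is open, so emit a `<polyline>` with points (Y-flipped): 72.483,60.705 66.711,55.791 55.238,62.859 41.301,77.345 28.139,94.686 18.989,110.318 17.090,119.677.

Run 4: The run returns to its start, so emit a `<polygon>` with points (Y-flipped): 65.248,22.683 112.470,22.683 112.470,87.146 65.248,87.146.

Run 5: The run returns to its start, so emit a `<polygon>` with points (Y-flipped): 75.006,68.520 115.021,68.520 115.021,129.056 75.006,129.056.

Run 6: The run is open, so emit a `<polyline>` with points (Y-flipped): 36.679,44.623 33.892,48.697 45.770,59.181 66.280,72.363 89.384,84.532 109.048,91.975 119.235,90.980.

Run 7: The run returns to its start, so emit a `<polygon>` with points (Y-flipped): 137.458,74.681 29.397,47.873 71.459,110.106 41.878,86.136 79.437,54.633 90.578,88.465.

Run 8: The run is open, so emit a `<polyline>` with points (Y-flipped): 44.022,75.029 93.984,121.654.

<svg xmlns="http://www.w3.org/2000/svg" width="150.772mm" height="134.029mm" viewBox="0 0 150.772 134.029">
  <polyline points="138.337,75.027 130.130,123.866 51.960,119.200 49.592,127.621 35.656,126.005 15.697,83.408" fill="none" stroke="#ff8800"/>
  <polygon points="106.085,61.227 88.524,66.922 73.123,56.743 71.479,38.356 84.829,25.606 103.122,28.094 112.581,43.947" fill="none" stroke="#ff8800"/>
  <polyline points="72.483,60.705 66.711,55.791 55.238,62.859 41.301,77.345 28.139,94.686 18.989,110.318 17.090,119.677" fill="none" stroke="#ff8800"/>
  <polygon points="65.248,22.683 112.470,22.683 112.470,87.146 65.248,87.146" fill="none" stroke="#ff8800"/>
  <polygon points="75.006,68.520 115.021,68.520 115.021,129.056 75.006,129.056" fill="none" stroke="#ff8800"/>
  <polyline points="36.679,44.623 33.892,48.697 45.770,59.181 66.280,72.363 89.384,84.532 109.048,91.975 119.235,90.980" fill="none" stroke="#ff8800"/>
  <polygon points="137.458,74.681 29.397,47.873 71.459,110.106 41.878,86.136 79.437,54.633 90.578,88.465" fill="none" stroke="#ff8800"/>
  <polyline points="44.022,75.029 93.984,121.654" fill="none" stroke="#ff8800"/>
</svg>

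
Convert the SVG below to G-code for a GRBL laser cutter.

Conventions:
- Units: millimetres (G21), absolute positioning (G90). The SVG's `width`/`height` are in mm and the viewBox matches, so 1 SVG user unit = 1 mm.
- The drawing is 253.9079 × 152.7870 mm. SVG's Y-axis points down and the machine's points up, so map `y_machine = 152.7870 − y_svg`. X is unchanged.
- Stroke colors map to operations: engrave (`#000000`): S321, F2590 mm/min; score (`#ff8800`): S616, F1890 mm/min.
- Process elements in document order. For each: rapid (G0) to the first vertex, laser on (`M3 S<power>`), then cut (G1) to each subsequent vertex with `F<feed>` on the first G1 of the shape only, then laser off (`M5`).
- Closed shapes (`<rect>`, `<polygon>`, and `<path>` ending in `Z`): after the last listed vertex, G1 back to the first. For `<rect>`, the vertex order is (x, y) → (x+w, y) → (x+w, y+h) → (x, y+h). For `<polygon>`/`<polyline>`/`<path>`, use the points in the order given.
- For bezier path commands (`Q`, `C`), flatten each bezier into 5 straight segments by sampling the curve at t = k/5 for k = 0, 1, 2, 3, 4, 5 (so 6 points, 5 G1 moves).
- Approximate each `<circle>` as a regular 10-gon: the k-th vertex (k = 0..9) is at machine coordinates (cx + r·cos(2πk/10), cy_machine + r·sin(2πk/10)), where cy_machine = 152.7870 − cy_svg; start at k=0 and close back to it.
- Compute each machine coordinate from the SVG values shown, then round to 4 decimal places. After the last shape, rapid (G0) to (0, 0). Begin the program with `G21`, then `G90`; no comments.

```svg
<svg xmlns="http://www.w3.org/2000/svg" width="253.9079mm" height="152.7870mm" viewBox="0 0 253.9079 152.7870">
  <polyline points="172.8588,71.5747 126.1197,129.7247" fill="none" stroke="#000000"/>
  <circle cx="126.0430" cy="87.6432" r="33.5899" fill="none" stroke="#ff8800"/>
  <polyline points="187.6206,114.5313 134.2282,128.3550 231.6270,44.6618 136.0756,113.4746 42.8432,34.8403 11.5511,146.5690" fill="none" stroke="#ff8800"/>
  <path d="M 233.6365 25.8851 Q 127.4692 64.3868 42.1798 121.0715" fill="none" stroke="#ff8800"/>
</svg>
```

G21
G90
G0 X172.8588 Y81.2123
M3 S321
G1 X126.1197 Y23.0623 F2590
M5
G0 X159.6329 Y65.1438
M3 S616
G1 X153.2178 Y84.8874 F1890
G1 X136.4228 Y97.0897
G1 X115.6632 Y97.0897
G1 X98.8682 Y84.8874
G1 X92.4531 Y65.1438
G1 X98.8682 Y45.4002
G1 X115.6632 Y33.1979
G1 X136.4228 Y33.1979
G1 X153.2178 Y45.4002
G1 X159.6329 Y65.1438
M5
G0 X187.6206 Y38.2557
M3 S616
G1 X134.2282 Y24.4320 F1890
G1 X231.6270 Y108.1252
G1 X136.0756 Y39.3124
G1 X42.8432 Y117.9467
G1 X11.5511 Y6.2180
M5
G0 X233.6365 Y126.9019
M3 S616
G1 X192.0047 Y110.7739 F1890
G1 X152.0431 Y93.1913
G1 X113.7518 Y74.1540
G1 X77.1307 Y53.6621
G1 X42.1798 Y31.7155
M5
G0 X0.0000 Y0.0000

1 u = 1 mm; y_m = 152.7870 − y.

[1] `<polyline>` line segment, #000000→engrave S321 F2590: (172.8588,81.2123) → (126.1197,23.0623)

[2] `<circle>` circle, #ff8800→score S616 F1890: (159.6329,65.1438) → (153.2178,84.8874) → (136.4228,97.0897) → (115.6632,97.0897) → (98.8682,84.8874) → (92.4531,65.1438) → (98.8682,45.4002) → (115.6632,33.1979) → (136.4228,33.1979) → (153.2178,45.4002) → (159.6329,65.1438) (closed)

[3] `<polyline>` open polyline, #ff8800→score S616 F1890: (187.6206,38.2557) → (134.2282,24.4320) → (231.6270,108.1252) → (136.0756,39.3124) → (42.8432,117.9467) → (11.5511,6.2180)

[4] `<path>` quadratic bezier, #ff8800→score S616 F1890: (233.6365,126.9019) → (192.0047,110.7739) → (152.0431,93.1913) → (113.7518,74.1540) → (77.1307,53.6621) → (42.1798,31.7155)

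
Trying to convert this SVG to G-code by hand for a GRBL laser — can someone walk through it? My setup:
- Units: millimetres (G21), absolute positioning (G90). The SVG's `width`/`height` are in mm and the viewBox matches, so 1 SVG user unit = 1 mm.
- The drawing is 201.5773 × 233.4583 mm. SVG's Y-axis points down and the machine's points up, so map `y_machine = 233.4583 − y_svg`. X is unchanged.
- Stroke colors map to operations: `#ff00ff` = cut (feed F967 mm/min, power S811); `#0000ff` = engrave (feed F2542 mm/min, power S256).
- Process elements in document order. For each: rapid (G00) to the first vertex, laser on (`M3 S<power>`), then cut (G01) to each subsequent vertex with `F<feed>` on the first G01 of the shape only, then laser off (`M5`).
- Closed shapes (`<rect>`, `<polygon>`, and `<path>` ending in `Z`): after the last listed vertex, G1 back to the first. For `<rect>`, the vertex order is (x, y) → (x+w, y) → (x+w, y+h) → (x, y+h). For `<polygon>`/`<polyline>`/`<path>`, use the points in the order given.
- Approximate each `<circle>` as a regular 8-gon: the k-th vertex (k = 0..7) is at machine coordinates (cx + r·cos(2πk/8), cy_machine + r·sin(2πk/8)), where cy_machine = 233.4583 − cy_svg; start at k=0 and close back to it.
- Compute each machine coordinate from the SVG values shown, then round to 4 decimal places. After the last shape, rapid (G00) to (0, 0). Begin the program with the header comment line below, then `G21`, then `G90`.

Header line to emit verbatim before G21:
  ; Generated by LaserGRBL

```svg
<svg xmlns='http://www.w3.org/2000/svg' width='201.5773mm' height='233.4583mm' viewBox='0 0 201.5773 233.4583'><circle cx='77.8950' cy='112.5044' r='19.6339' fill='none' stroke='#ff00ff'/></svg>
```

; Generated by LaserGRBL
G21
G90
G00 X97.5289 Y120.9539
M3 S811
G01 X91.7783 Y134.8372 F967
G01 X77.8950 Y140.5878
G01 X64.0117 Y134.8372
G01 X58.2611 Y120.9539
G01 X64.0117 Y107.0706
G01 X77.8950 Y101.3200
G01 X91.7783 Y107.0706
G01 X97.5289 Y120.9539
M5
G00 X0.0000 Y0.0000

viewBox `0 0 201.5773 233.4583` with mm width/height → 1 unit = 1 mm. Flip: y_m = 233.4583 − y_svg.

**Shape 1** — `<circle>` circle, stroke `#ff00ff` → cut (S811, F967). Machine vertices: (97.5289,120.9539) → (91.7783,134.8372) → (77.8950,140.5878) → (64.0117,134.8372) → (58.2611,120.9539) → (64.0117,107.0706) → (77.8950,101.3200) → (91.7783,107.0706) → (97.5289,120.9539). Closed: final G1 returns to the first vertex.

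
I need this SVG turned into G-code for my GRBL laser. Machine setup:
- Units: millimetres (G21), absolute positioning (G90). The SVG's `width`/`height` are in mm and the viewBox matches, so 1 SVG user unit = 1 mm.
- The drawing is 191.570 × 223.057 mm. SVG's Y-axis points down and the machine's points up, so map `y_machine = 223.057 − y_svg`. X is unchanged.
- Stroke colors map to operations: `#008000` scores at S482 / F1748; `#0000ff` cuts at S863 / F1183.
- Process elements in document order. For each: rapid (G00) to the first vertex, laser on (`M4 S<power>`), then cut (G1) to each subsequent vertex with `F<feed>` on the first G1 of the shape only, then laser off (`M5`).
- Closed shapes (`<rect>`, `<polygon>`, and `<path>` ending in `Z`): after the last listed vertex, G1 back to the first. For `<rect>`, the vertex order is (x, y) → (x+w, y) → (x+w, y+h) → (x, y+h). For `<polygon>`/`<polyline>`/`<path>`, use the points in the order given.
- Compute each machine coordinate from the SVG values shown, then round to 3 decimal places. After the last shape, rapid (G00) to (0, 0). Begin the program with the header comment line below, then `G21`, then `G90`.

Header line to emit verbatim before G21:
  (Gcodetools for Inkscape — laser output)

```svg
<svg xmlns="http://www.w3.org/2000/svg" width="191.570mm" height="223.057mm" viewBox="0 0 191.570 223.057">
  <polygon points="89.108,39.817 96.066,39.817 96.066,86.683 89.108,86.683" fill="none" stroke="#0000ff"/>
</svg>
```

(Gcodetools for Inkscape — laser output)
G21
G90
G00 X89.108 Y183.240
M4 S863
G1 X96.066 Y183.240 F1183
G1 X96.066 Y136.374
G1 X89.108 Y136.374
G1 X89.108 Y183.240
M5
G00 X0.000 Y0.000

1 u = 1 mm; y_m = 223.057 − y.

[1] `<polygon>` rectangle, #0000ff→cut S863 F1183: (89.108,183.240) → (96.066,183.240) → (96.066,136.374) → (89.108,136.374) → (89.108,183.240) (closed)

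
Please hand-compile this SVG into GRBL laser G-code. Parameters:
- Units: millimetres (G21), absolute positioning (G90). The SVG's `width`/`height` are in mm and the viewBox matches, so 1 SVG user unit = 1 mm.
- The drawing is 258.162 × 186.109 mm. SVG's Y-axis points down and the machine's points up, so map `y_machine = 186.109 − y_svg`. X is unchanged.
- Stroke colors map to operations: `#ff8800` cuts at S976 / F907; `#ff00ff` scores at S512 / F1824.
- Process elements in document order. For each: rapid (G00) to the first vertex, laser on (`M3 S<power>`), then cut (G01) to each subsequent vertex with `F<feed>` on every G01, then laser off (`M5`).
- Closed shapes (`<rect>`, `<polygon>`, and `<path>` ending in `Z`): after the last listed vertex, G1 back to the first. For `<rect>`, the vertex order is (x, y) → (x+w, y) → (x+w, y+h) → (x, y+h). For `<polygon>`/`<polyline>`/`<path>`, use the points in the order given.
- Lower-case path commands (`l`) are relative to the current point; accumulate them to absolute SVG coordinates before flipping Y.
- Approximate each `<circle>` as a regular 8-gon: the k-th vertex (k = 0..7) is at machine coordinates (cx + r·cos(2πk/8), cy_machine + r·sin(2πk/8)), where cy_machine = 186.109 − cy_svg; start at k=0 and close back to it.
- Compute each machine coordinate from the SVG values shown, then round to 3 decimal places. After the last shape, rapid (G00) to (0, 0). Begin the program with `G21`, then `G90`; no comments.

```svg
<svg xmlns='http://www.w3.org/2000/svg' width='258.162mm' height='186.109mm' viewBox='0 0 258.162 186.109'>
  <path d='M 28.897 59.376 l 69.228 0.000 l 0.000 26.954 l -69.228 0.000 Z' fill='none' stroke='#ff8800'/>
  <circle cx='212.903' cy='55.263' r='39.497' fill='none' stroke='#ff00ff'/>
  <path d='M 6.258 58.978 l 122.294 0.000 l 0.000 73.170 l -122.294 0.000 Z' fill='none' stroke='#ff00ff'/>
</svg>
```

G21
G90
G00 X28.897 Y126.733
M3 S976
G01 X98.125 Y126.733 F907
G01 X98.125 Y99.779 F907
G01 X28.897 Y99.779 F907
G01 X28.897 Y126.733 F907
M5
G00 X252.400 Y130.846
M3 S512
G01 X240.832 Y158.775 F1824
G01 X212.903 Y170.343 F1824
G01 X184.974 Y158.775 F1824
G01 X173.406 Y130.846 F1824
G01 X184.974 Y102.917 F1824
G01 X212.903 Y91.349 F1824
G01 X240.832 Y102.917 F1824
G01 X252.400 Y130.846 F1824
M5
G00 X6.258 Y127.131
M3 S512
G01 X128.552 Y127.131 F1824
G01 X128.552 Y53.961 F1824
G01 X6.258 Y53.961 F1824
G01 X6.258 Y127.131 F1824
M5
G00 X0.000 Y0.000

Since the viewBox matches the mm dimensions, user units are millimetres directly. The only transform is the Y-flip y_m = 186.109 − y_svg.

Shape 1 is a rectangle drawn with `<path>`. Its stroke #ff8800 means cut at S976, F907. After flipping Y the toolpath is (28.897,126.733) → (98.125,126.733) → (98.125,99.779) → (28.897,99.779) → (28.897,126.733), returning to the start.

Shape 2 is a circle drawn with `<circle>`. Its stroke #ff00ff means score at S512, F1824. After flipping Y the toolpath is (252.400,130.846) → (240.832,158.775) → (212.903,170.343) → (184.974,158.775) → (173.406,130.846) → (184.974,102.917) → (212.903,91.349) → (240.832,102.917) → (252.400,130.846), returning to the start.

Shape 3 is a rectangle drawn with `<path>`. Its stroke #ff00ff means score at S512, F1824. After flipping Y the toolpath is (6.258,127.131) → (128.552,127.131) → (128.552,53.961) → (6.258,53.961) → (6.258,127.131), returning to the start.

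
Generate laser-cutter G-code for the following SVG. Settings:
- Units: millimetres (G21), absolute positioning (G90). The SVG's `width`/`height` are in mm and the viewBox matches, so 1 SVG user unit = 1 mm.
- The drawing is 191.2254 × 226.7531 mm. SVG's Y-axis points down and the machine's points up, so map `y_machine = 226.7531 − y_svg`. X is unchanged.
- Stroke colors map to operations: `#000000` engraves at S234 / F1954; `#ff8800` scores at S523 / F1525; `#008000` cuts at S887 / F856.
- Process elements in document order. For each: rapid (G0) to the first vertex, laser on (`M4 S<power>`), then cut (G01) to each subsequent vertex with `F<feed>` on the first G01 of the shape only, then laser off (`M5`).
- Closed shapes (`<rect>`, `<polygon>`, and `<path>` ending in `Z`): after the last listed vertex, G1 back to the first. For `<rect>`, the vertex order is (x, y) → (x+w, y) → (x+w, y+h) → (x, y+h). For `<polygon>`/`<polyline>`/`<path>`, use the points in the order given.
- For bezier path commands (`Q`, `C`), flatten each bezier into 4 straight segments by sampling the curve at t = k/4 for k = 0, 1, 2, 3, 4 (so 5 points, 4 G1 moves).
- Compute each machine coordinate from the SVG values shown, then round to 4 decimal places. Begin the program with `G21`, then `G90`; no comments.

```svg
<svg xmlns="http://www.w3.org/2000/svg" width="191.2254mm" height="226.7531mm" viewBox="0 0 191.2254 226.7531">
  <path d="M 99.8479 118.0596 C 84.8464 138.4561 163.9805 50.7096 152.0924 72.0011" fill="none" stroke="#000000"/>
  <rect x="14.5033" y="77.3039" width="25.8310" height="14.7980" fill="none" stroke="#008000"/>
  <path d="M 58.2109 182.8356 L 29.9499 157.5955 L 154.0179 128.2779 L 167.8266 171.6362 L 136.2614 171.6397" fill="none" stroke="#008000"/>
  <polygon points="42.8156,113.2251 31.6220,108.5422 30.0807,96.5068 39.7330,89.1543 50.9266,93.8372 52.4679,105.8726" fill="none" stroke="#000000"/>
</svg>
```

G21
G90
G0 X99.8479 Y108.6935
M4 S234
G01 X103.3541 Y110.2795 F1954
G01 X124.8026 Y132.0584
G01 X146.8349 Y153.6695
G01 X152.0924 Y154.7520
M5
G0 X14.5033 Y149.4492
M4 S887
G01 X40.3343 Y149.4492 F856
G01 X40.3343 Y134.6512
G01 X14.5033 Y134.6512
G01 X14.5033 Y149.4492
M5
G0 X58.2109 Y43.9175
M4 S887
G01 X29.9499 Y69.1576 F856
G01 X154.0179 Y98.4752
G01 X167.8266 Y55.1169
G01 X136.2614 Y55.1134
M5
G0 X42.8156 Y113.5280
M4 S234
G01 X31.6220 Y118.2109 F1954
G01 X30.0807 Y130.2463
G01 X39.7330 Y137.5988
G01 X50.9266 Y132.9159
G01 X52.4679 Y120.8805
G01 X42.8156 Y113.5280
M5

Since the viewBox matches the mm dimensions, user units are millimetres directly. The only transform is the Y-flip y_m = 226.7531 − y_svg.

Shape 1 is a cubic bezier drawn with `<path>`. Its stroke #000000 means engrave at S234, F1954. After flipping Y the toolpath is (99.8479,108.6935) → (103.3541,110.2795) → (124.8026,132.0584) → (146.8349,153.6695) → (152.0924,154.7520).

Shape 2 is a rectangle drawn with `<rect>`. Its stroke #008000 means cut at S887, F856. After flipping Y the toolpath is (14.5033,149.4492) → (40.3343,149.4492) → (40.3343,134.6512) → (14.5033,134.6512) → (14.5033,149.4492), returning to the start.

Shape 3 is a open polyline drawn with `<path>`. Its stroke #008000 means cut at S887, F856. After flipping Y the toolpath is (58.2109,43.9175) → (29.9499,69.1576) → (154.0179,98.4752) → (167.8266,55.1169) → (136.2614,55.1134).

Shape 4 is a regular polygon drawn with `<polygon>`. Its stroke #000000 means engrave at S234, F1954. After flipping Y the toolpath is (42.8156,113.5280) → (31.6220,118.2109) → (30.0807,130.2463) → (39.7330,137.5988) → (50.9266,132.9159) → (52.4679,120.8805) → (42.8156,113.5280), returning to the start.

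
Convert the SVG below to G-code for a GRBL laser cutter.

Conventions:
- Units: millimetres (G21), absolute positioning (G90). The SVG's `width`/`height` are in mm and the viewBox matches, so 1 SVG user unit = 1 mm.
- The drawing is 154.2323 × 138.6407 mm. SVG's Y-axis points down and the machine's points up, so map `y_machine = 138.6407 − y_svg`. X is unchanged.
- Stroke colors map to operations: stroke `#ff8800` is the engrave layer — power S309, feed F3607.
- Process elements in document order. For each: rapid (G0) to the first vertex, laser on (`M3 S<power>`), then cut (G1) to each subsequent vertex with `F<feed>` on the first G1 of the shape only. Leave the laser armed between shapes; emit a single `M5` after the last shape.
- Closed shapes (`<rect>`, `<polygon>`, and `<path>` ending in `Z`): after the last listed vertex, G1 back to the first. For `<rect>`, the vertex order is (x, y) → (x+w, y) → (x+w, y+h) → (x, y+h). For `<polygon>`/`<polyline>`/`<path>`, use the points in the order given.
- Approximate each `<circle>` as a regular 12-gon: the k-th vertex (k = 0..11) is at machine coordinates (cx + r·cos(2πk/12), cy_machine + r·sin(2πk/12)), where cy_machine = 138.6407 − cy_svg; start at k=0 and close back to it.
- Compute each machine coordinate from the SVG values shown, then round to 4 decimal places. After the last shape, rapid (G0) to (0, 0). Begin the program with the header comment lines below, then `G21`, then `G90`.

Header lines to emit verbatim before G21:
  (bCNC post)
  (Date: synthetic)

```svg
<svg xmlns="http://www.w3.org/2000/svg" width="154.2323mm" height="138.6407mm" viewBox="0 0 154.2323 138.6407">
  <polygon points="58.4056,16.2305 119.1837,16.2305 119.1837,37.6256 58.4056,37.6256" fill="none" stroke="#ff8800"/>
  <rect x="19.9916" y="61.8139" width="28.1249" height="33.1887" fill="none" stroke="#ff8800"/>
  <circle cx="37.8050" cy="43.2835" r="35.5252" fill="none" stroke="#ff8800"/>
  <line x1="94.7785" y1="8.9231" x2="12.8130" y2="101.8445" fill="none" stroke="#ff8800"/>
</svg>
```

(bCNC post)
(Date: synthetic)
G21
G90
G0 X58.4056 Y122.4102
M3 S309
G1 X119.1837 Y122.4102 F3607
G1 X119.1837 Y101.0151
G1 X58.4056 Y101.0151
G1 X58.4056 Y122.4102
G0 X19.9916 Y76.8268
M3 S309
G1 X48.1165 Y76.8268 F3607
G1 X48.1165 Y43.6381
G1 X19.9916 Y43.6381
G1 X19.9916 Y76.8268
G0 X73.3302 Y95.3572
M3 S309
G1 X68.5707 Y113.1198 F3607
G1 X55.5676 Y126.1229
G1 X37.8050 Y130.8824
G1 X20.0424 Y126.1229
G1 X7.0393 Y113.1198
G1 X2.2798 Y95.3572
G1 X7.0393 Y77.5946
G1 X20.0424 Y64.5915
G1 X37.8050 Y59.8320
G1 X55.5676 Y64.5915
G1 X68.5707 Y77.5946
G1 X73.3302 Y95.3572
G0 X94.7785 Y129.7176
M3 S309
G1 X12.8130 Y36.7962 F3607
M5
G0 X0.0000 Y0.0000

Since the viewBox matches the mm dimensions, user units are millimetres directly. The only transform is the Y-flip y_m = 138.6407 − y_svg.

Shape 1 is a rectangle drawn with `<polygon>`. Its stroke #ff8800 means engrave at S309, F3607. After flipping Y the toolpath is (58.4056,122.4102) → (119.1837,122.4102) → (119.1837,101.0151) → (58.4056,101.0151) → (58.4056,122.4102), returning to the start.

Shape 2 is a rectangle drawn with `<rect>`. Its stroke #ff8800 means engrave at S309, F3607. After flipping Y the toolpath is (19.9916,76.8268) → (48.1165,76.8268) → (48.1165,43.6381) → (19.9916,43.6381) → (19.9916,76.8268), returning to the start.

Shape 3 is a circle drawn with `<circle>`. Its stroke #ff8800 means engrave at S309, F3607. After flipping Y the toolpath is (73.3302,95.3572) → (68.5707,113.1198) → (55.5676,126.1229) → (37.8050,130.8824) → (20.0424,126.1229) → (7.0393,113.1198) → (2.2798,95.3572) → (7.0393,77.5946) → (20.0424,64.5915) → (37.8050,59.8320) → (55.5676,64.5915) → (68.5707,77.5946) → (73.3302,95.3572), returning to the start.

Shape 4 is a line segment drawn with `<line>`. Its stroke #ff8800 means engrave at S309, F3607. After flipping Y the toolpath is (94.7785,129.7176) → (12.8130,36.7962).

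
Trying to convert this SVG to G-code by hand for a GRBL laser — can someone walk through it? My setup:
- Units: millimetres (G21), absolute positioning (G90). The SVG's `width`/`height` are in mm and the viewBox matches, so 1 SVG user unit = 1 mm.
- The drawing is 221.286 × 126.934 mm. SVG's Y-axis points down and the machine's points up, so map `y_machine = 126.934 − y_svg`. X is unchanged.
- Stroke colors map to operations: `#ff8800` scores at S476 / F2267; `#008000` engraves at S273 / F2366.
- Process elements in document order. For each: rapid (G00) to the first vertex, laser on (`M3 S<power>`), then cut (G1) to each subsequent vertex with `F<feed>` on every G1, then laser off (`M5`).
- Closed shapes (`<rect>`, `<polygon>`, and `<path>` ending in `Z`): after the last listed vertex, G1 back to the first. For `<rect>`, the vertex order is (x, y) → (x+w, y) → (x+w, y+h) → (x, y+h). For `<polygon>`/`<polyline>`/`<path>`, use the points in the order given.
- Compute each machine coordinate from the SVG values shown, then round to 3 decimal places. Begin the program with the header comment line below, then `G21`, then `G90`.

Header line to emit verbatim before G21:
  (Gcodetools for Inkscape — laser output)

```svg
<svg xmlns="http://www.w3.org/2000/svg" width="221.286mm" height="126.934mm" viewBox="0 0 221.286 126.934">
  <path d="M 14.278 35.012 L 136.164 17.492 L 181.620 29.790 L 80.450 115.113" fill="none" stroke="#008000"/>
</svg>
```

viewBox `0 0 221.286 126.934` with mm width/height → 1 unit = 1 mm. Flip: y_m = 126.934 − y_svg.

**Shape 1** — `<path>` open polyline, stroke `#008000` → engrave (S273, F2366). Machine vertices: (14.278,91.922) → (136.164,109.442) → (181.620,97.144) → (80.450,11.821). Open path.

(Gcodetools for Inkscape — laser output)
G21
G90
G00 X14.278 Y91.922
M3 S273
G1 X136.164 Y109.442 F2366
G1 X181.620 Y97.144 F2366
G1 X80.450 Y11.821 F2366
M5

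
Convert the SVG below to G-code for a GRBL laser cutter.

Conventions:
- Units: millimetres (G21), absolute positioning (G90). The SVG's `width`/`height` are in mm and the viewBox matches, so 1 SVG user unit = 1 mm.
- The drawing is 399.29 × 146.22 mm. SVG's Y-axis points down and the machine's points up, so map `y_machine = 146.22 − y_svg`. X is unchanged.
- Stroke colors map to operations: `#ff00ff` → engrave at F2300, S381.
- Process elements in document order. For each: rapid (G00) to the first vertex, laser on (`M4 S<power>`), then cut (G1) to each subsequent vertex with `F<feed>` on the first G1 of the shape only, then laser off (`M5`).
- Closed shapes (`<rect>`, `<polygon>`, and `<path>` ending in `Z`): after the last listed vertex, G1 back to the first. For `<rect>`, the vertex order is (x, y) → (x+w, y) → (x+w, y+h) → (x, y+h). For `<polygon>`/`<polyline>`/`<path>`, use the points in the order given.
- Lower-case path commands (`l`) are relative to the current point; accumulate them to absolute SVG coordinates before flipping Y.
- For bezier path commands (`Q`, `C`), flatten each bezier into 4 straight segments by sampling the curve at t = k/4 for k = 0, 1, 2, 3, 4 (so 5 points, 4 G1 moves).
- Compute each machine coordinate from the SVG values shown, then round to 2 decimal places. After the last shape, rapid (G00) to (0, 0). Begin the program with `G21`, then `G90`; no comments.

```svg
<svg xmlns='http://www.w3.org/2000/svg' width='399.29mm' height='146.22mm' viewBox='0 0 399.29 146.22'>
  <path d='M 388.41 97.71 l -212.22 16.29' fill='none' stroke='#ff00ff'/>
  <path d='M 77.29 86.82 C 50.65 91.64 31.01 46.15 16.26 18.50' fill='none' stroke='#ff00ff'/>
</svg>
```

G21
G90
G00 X388.41 Y48.51
M4 S381
G1 X176.19 Y32.22 F2300
M5
G00 X77.29 Y59.40
M4 S381
G1 X58.59 Y64.15 F2300
G1 X42.32 Y81.38
G1 X28.27 Y104.70
G1 X16.26 Y127.72
M5
G00 X0.00 Y0.00

viewBox `0 0 399.29 146.22` with mm width/height → 1 unit = 1 mm. Flip: y_m = 146.22 − y_svg.

**Shape 1** — `<path>` line segment, stroke `#ff00ff` → engrave (S381, F2300). Machine vertices: (388.41,48.51) → (176.19,32.22). Open path.

**Shape 2** — `<path>` cubic bezier, stroke `#ff00ff` → engrave (S381, F2300). Control points (SVG): P0=(77.29,86.82), P1=(50.65,91.64), P2=(31.01,46.15), P3=(16.26,18.50); sampled at t=k/4. Machine vertices: (77.29,59.40) → (58.59,64.15) → (42.32,81.38) → (28.27,104.70) → (16.26,127.72). Open path.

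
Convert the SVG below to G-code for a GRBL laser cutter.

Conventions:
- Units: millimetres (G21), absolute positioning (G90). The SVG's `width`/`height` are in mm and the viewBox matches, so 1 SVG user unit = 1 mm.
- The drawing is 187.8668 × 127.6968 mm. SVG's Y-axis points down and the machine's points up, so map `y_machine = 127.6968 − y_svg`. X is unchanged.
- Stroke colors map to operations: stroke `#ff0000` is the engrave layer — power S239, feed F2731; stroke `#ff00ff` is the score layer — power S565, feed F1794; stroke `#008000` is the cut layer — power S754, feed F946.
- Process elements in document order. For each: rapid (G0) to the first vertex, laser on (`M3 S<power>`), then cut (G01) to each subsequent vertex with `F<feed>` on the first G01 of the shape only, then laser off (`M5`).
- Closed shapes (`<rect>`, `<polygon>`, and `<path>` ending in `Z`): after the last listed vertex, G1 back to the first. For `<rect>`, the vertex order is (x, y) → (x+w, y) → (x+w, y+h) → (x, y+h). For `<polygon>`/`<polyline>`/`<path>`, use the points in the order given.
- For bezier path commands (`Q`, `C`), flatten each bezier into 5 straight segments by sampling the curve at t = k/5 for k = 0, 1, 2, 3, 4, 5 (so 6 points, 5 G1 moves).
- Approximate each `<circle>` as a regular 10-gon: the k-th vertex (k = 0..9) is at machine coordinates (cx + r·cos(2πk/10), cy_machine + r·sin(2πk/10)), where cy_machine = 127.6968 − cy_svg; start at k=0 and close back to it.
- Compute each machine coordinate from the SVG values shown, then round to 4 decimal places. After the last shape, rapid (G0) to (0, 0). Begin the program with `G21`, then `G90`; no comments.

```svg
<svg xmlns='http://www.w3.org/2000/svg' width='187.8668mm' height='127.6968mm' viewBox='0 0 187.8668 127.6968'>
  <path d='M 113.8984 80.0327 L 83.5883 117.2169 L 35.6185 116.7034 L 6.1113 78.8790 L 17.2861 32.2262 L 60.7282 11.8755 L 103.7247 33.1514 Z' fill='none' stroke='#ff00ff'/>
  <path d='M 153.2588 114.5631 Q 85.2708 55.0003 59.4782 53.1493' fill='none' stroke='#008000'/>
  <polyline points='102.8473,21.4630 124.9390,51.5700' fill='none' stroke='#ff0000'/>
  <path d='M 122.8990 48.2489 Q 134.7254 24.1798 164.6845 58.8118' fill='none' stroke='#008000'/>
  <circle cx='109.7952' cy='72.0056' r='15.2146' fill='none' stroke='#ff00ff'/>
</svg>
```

1 u = 1 mm; y_m = 127.6968 − y.

[1] `<path>` regular polygon, #ff00ff→score S565 F1794: (113.8984,47.6641) → (83.5883,10.4799) → (35.6185,10.9934) → (6.1113,48.8178) → (17.2861,95.4706) → (60.7282,115.8213) → (103.7247,94.5454) → (113.8984,47.6641) (closed)

[2] `<path>` quadratic bezier, #008000→cut S754 F946: (153.2588,13.1337) → (127.7514,34.6503) → (105.6197,51.5501) → (86.8635,63.8328) → (71.4831,71.4986) → (59.4782,74.5475)

[3] `<polyline>` line segment, #ff0000→engrave S239 F2731: (102.8473,106.2338) → (124.9390,76.1268)

[4] `<path>` quadratic bezier, #008000→cut S754 F946: (122.8990,79.4479) → (128.3549,86.7275) → (135.2614,89.3110) → (143.6185,87.1984) → (153.4262,80.3898) → (164.6845,68.8850)

[5] `<circle>` circle, #ff00ff→score S565 F1794: (125.0098,55.6912) → (122.1041,64.6341) → (114.4968,70.1611) → (105.0936,70.1611) → (97.4863,64.6341) → (94.5806,55.6912) → (97.4863,46.7483) → (105.0936,41.2213) → (114.4968,41.2213) → (122.1041,46.7483) → (125.0098,55.6912) (closed)

G21
G90
G0 X113.8984 Y47.6641
M3 S565
G01 X83.5883 Y10.4799 F1794
G01 X35.6185 Y10.9934
G01 X6.1113 Y48.8178
G01 X17.2861 Y95.4706
G01 X60.7282 Y115.8213
G01 X103.7247 Y94.5454
G01 X113.8984 Y47.6641
M5
G0 X153.2588 Y13.1337
M3 S754
G01 X127.7514 Y34.6503 F946
G01 X105.6197 Y51.5501
G01 X86.8635 Y63.8328
G01 X71.4831 Y71.4986
G01 X59.4782 Y74.5475
M5
G0 X102.8473 Y106.2338
M3 S239
G01 X124.9390 Y76.1268 F2731
M5
G0 X122.8990 Y79.4479
M3 S754
G01 X128.3549 Y86.7275 F946
G01 X135.2614 Y89.3110
G01 X143.6185 Y87.1984
G01 X153.4262 Y80.3898
G01 X164.6845 Y68.8850
M5
G0 X125.0098 Y55.6912
M3 S565
G01 X122.1041 Y64.6341 F1794
G01 X114.4968 Y70.1611
G01 X105.0936 Y70.1611
G01 X97.4863 Y64.6341
G01 X94.5806 Y55.6912
G01 X97.4863 Y46.7483
G01 X105.0936 Y41.2213
G01 X114.4968 Y41.2213
G01 X122.1041 Y46.7483
G01 X125.0098 Y55.6912
M5
G0 X0.0000 Y0.0000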